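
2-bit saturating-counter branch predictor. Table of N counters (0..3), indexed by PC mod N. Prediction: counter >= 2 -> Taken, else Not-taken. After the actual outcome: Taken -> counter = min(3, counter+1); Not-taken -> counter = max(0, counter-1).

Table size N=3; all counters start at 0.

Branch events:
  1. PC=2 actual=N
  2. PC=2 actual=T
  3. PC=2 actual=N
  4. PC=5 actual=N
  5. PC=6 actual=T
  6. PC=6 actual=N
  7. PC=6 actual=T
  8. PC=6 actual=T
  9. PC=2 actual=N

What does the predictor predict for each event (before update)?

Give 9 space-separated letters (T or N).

Ev 1: PC=2 idx=2 pred=N actual=N -> ctr[2]=0
Ev 2: PC=2 idx=2 pred=N actual=T -> ctr[2]=1
Ev 3: PC=2 idx=2 pred=N actual=N -> ctr[2]=0
Ev 4: PC=5 idx=2 pred=N actual=N -> ctr[2]=0
Ev 5: PC=6 idx=0 pred=N actual=T -> ctr[0]=1
Ev 6: PC=6 idx=0 pred=N actual=N -> ctr[0]=0
Ev 7: PC=6 idx=0 pred=N actual=T -> ctr[0]=1
Ev 8: PC=6 idx=0 pred=N actual=T -> ctr[0]=2
Ev 9: PC=2 idx=2 pred=N actual=N -> ctr[2]=0

Answer: N N N N N N N N N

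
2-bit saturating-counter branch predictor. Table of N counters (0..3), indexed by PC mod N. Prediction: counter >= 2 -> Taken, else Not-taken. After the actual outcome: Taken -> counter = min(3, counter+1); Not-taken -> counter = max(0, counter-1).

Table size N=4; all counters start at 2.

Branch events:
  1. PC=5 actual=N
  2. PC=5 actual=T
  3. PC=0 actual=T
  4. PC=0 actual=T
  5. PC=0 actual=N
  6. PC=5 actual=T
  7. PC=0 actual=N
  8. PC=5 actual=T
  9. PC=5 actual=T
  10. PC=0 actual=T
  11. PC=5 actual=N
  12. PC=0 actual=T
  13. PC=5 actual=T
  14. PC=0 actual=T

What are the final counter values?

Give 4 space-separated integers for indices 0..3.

Answer: 3 3 2 2

Derivation:
Ev 1: PC=5 idx=1 pred=T actual=N -> ctr[1]=1
Ev 2: PC=5 idx=1 pred=N actual=T -> ctr[1]=2
Ev 3: PC=0 idx=0 pred=T actual=T -> ctr[0]=3
Ev 4: PC=0 idx=0 pred=T actual=T -> ctr[0]=3
Ev 5: PC=0 idx=0 pred=T actual=N -> ctr[0]=2
Ev 6: PC=5 idx=1 pred=T actual=T -> ctr[1]=3
Ev 7: PC=0 idx=0 pred=T actual=N -> ctr[0]=1
Ev 8: PC=5 idx=1 pred=T actual=T -> ctr[1]=3
Ev 9: PC=5 idx=1 pred=T actual=T -> ctr[1]=3
Ev 10: PC=0 idx=0 pred=N actual=T -> ctr[0]=2
Ev 11: PC=5 idx=1 pred=T actual=N -> ctr[1]=2
Ev 12: PC=0 idx=0 pred=T actual=T -> ctr[0]=3
Ev 13: PC=5 idx=1 pred=T actual=T -> ctr[1]=3
Ev 14: PC=0 idx=0 pred=T actual=T -> ctr[0]=3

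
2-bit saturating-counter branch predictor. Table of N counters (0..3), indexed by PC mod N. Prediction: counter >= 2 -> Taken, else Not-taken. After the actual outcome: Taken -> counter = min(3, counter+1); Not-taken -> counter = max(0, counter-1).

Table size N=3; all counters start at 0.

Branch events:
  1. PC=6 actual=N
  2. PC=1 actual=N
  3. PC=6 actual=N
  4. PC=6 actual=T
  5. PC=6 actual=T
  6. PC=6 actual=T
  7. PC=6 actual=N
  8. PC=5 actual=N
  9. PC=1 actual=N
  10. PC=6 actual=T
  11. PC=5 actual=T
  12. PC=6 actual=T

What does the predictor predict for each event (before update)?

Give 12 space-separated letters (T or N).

Ev 1: PC=6 idx=0 pred=N actual=N -> ctr[0]=0
Ev 2: PC=1 idx=1 pred=N actual=N -> ctr[1]=0
Ev 3: PC=6 idx=0 pred=N actual=N -> ctr[0]=0
Ev 4: PC=6 idx=0 pred=N actual=T -> ctr[0]=1
Ev 5: PC=6 idx=0 pred=N actual=T -> ctr[0]=2
Ev 6: PC=6 idx=0 pred=T actual=T -> ctr[0]=3
Ev 7: PC=6 idx=0 pred=T actual=N -> ctr[0]=2
Ev 8: PC=5 idx=2 pred=N actual=N -> ctr[2]=0
Ev 9: PC=1 idx=1 pred=N actual=N -> ctr[1]=0
Ev 10: PC=6 idx=0 pred=T actual=T -> ctr[0]=3
Ev 11: PC=5 idx=2 pred=N actual=T -> ctr[2]=1
Ev 12: PC=6 idx=0 pred=T actual=T -> ctr[0]=3

Answer: N N N N N T T N N T N T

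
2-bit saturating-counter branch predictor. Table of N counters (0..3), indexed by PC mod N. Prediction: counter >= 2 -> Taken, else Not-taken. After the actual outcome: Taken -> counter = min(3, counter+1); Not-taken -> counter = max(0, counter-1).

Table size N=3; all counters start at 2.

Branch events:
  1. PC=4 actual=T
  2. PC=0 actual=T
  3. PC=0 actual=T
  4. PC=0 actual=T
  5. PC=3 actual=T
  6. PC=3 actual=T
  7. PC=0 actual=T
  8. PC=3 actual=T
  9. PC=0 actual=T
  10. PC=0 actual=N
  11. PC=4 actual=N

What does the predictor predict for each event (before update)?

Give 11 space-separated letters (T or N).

Answer: T T T T T T T T T T T

Derivation:
Ev 1: PC=4 idx=1 pred=T actual=T -> ctr[1]=3
Ev 2: PC=0 idx=0 pred=T actual=T -> ctr[0]=3
Ev 3: PC=0 idx=0 pred=T actual=T -> ctr[0]=3
Ev 4: PC=0 idx=0 pred=T actual=T -> ctr[0]=3
Ev 5: PC=3 idx=0 pred=T actual=T -> ctr[0]=3
Ev 6: PC=3 idx=0 pred=T actual=T -> ctr[0]=3
Ev 7: PC=0 idx=0 pred=T actual=T -> ctr[0]=3
Ev 8: PC=3 idx=0 pred=T actual=T -> ctr[0]=3
Ev 9: PC=0 idx=0 pred=T actual=T -> ctr[0]=3
Ev 10: PC=0 idx=0 pred=T actual=N -> ctr[0]=2
Ev 11: PC=4 idx=1 pred=T actual=N -> ctr[1]=2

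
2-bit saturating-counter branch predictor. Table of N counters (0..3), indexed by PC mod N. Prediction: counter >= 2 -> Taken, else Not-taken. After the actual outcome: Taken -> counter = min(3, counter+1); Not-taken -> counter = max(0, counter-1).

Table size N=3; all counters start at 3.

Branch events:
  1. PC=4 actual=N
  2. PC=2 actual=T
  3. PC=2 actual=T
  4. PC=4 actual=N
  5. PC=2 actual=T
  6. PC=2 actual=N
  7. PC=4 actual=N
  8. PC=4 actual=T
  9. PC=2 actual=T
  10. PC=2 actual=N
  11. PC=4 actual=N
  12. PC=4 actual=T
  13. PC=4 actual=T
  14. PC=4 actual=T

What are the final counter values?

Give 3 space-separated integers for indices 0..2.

Ev 1: PC=4 idx=1 pred=T actual=N -> ctr[1]=2
Ev 2: PC=2 idx=2 pred=T actual=T -> ctr[2]=3
Ev 3: PC=2 idx=2 pred=T actual=T -> ctr[2]=3
Ev 4: PC=4 idx=1 pred=T actual=N -> ctr[1]=1
Ev 5: PC=2 idx=2 pred=T actual=T -> ctr[2]=3
Ev 6: PC=2 idx=2 pred=T actual=N -> ctr[2]=2
Ev 7: PC=4 idx=1 pred=N actual=N -> ctr[1]=0
Ev 8: PC=4 idx=1 pred=N actual=T -> ctr[1]=1
Ev 9: PC=2 idx=2 pred=T actual=T -> ctr[2]=3
Ev 10: PC=2 idx=2 pred=T actual=N -> ctr[2]=2
Ev 11: PC=4 idx=1 pred=N actual=N -> ctr[1]=0
Ev 12: PC=4 idx=1 pred=N actual=T -> ctr[1]=1
Ev 13: PC=4 idx=1 pred=N actual=T -> ctr[1]=2
Ev 14: PC=4 idx=1 pred=T actual=T -> ctr[1]=3

Answer: 3 3 2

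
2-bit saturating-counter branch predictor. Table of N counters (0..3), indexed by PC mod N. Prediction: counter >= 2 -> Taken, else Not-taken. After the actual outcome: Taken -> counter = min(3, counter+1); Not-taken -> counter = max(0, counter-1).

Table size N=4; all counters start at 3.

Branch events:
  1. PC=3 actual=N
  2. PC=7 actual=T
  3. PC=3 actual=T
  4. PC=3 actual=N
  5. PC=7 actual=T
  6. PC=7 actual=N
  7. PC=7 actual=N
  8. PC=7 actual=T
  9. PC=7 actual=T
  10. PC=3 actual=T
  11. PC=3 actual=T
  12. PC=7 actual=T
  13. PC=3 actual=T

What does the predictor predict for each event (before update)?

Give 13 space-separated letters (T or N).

Answer: T T T T T T T N T T T T T

Derivation:
Ev 1: PC=3 idx=3 pred=T actual=N -> ctr[3]=2
Ev 2: PC=7 idx=3 pred=T actual=T -> ctr[3]=3
Ev 3: PC=3 idx=3 pred=T actual=T -> ctr[3]=3
Ev 4: PC=3 idx=3 pred=T actual=N -> ctr[3]=2
Ev 5: PC=7 idx=3 pred=T actual=T -> ctr[3]=3
Ev 6: PC=7 idx=3 pred=T actual=N -> ctr[3]=2
Ev 7: PC=7 idx=3 pred=T actual=N -> ctr[3]=1
Ev 8: PC=7 idx=3 pred=N actual=T -> ctr[3]=2
Ev 9: PC=7 idx=3 pred=T actual=T -> ctr[3]=3
Ev 10: PC=3 idx=3 pred=T actual=T -> ctr[3]=3
Ev 11: PC=3 idx=3 pred=T actual=T -> ctr[3]=3
Ev 12: PC=7 idx=3 pred=T actual=T -> ctr[3]=3
Ev 13: PC=3 idx=3 pred=T actual=T -> ctr[3]=3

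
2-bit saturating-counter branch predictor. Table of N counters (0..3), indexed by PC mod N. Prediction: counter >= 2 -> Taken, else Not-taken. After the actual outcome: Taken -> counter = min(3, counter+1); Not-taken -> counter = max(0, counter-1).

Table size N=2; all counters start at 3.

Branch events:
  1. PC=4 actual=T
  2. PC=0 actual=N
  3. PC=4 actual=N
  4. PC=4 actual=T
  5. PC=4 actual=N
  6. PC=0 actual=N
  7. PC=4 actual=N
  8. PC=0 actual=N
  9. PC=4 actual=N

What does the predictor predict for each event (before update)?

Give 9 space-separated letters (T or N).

Ev 1: PC=4 idx=0 pred=T actual=T -> ctr[0]=3
Ev 2: PC=0 idx=0 pred=T actual=N -> ctr[0]=2
Ev 3: PC=4 idx=0 pred=T actual=N -> ctr[0]=1
Ev 4: PC=4 idx=0 pred=N actual=T -> ctr[0]=2
Ev 5: PC=4 idx=0 pred=T actual=N -> ctr[0]=1
Ev 6: PC=0 idx=0 pred=N actual=N -> ctr[0]=0
Ev 7: PC=4 idx=0 pred=N actual=N -> ctr[0]=0
Ev 8: PC=0 idx=0 pred=N actual=N -> ctr[0]=0
Ev 9: PC=4 idx=0 pred=N actual=N -> ctr[0]=0

Answer: T T T N T N N N N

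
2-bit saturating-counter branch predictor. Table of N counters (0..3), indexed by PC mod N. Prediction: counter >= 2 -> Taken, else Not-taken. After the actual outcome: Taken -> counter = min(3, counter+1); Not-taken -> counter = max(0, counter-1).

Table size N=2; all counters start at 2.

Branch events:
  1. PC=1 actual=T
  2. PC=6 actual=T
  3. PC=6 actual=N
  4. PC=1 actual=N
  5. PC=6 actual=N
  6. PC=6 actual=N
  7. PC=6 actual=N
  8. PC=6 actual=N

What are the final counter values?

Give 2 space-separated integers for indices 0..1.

Answer: 0 2

Derivation:
Ev 1: PC=1 idx=1 pred=T actual=T -> ctr[1]=3
Ev 2: PC=6 idx=0 pred=T actual=T -> ctr[0]=3
Ev 3: PC=6 idx=0 pred=T actual=N -> ctr[0]=2
Ev 4: PC=1 idx=1 pred=T actual=N -> ctr[1]=2
Ev 5: PC=6 idx=0 pred=T actual=N -> ctr[0]=1
Ev 6: PC=6 idx=0 pred=N actual=N -> ctr[0]=0
Ev 7: PC=6 idx=0 pred=N actual=N -> ctr[0]=0
Ev 8: PC=6 idx=0 pred=N actual=N -> ctr[0]=0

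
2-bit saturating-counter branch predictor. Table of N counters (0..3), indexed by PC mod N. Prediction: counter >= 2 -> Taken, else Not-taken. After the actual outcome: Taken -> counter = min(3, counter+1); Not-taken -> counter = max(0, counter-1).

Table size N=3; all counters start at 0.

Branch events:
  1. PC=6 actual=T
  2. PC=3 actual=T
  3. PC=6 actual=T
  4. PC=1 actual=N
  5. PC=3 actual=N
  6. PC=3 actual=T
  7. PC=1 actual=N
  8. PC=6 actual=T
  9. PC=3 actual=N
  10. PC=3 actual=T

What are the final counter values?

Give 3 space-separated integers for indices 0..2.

Ev 1: PC=6 idx=0 pred=N actual=T -> ctr[0]=1
Ev 2: PC=3 idx=0 pred=N actual=T -> ctr[0]=2
Ev 3: PC=6 idx=0 pred=T actual=T -> ctr[0]=3
Ev 4: PC=1 idx=1 pred=N actual=N -> ctr[1]=0
Ev 5: PC=3 idx=0 pred=T actual=N -> ctr[0]=2
Ev 6: PC=3 idx=0 pred=T actual=T -> ctr[0]=3
Ev 7: PC=1 idx=1 pred=N actual=N -> ctr[1]=0
Ev 8: PC=6 idx=0 pred=T actual=T -> ctr[0]=3
Ev 9: PC=3 idx=0 pred=T actual=N -> ctr[0]=2
Ev 10: PC=3 idx=0 pred=T actual=T -> ctr[0]=3

Answer: 3 0 0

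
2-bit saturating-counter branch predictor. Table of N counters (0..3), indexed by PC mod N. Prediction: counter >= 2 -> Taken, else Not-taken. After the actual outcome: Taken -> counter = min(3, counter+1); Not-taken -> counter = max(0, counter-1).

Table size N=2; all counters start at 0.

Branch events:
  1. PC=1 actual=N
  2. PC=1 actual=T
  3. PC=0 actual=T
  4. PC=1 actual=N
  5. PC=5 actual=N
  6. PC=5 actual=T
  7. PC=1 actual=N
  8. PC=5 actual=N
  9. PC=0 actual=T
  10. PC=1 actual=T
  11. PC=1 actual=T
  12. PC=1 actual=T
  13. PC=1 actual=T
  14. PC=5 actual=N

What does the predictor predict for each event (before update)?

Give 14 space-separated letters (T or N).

Answer: N N N N N N N N N N N T T T

Derivation:
Ev 1: PC=1 idx=1 pred=N actual=N -> ctr[1]=0
Ev 2: PC=1 idx=1 pred=N actual=T -> ctr[1]=1
Ev 3: PC=0 idx=0 pred=N actual=T -> ctr[0]=1
Ev 4: PC=1 idx=1 pred=N actual=N -> ctr[1]=0
Ev 5: PC=5 idx=1 pred=N actual=N -> ctr[1]=0
Ev 6: PC=5 idx=1 pred=N actual=T -> ctr[1]=1
Ev 7: PC=1 idx=1 pred=N actual=N -> ctr[1]=0
Ev 8: PC=5 idx=1 pred=N actual=N -> ctr[1]=0
Ev 9: PC=0 idx=0 pred=N actual=T -> ctr[0]=2
Ev 10: PC=1 idx=1 pred=N actual=T -> ctr[1]=1
Ev 11: PC=1 idx=1 pred=N actual=T -> ctr[1]=2
Ev 12: PC=1 idx=1 pred=T actual=T -> ctr[1]=3
Ev 13: PC=1 idx=1 pred=T actual=T -> ctr[1]=3
Ev 14: PC=5 idx=1 pred=T actual=N -> ctr[1]=2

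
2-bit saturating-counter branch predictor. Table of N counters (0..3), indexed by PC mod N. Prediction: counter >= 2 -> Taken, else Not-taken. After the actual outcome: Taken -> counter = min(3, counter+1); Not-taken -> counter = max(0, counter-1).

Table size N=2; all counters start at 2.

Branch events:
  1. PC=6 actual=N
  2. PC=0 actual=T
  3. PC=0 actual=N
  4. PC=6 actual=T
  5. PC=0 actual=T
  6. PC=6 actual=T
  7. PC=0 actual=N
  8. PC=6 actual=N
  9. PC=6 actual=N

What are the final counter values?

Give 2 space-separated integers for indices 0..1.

Ev 1: PC=6 idx=0 pred=T actual=N -> ctr[0]=1
Ev 2: PC=0 idx=0 pred=N actual=T -> ctr[0]=2
Ev 3: PC=0 idx=0 pred=T actual=N -> ctr[0]=1
Ev 4: PC=6 idx=0 pred=N actual=T -> ctr[0]=2
Ev 5: PC=0 idx=0 pred=T actual=T -> ctr[0]=3
Ev 6: PC=6 idx=0 pred=T actual=T -> ctr[0]=3
Ev 7: PC=0 idx=0 pred=T actual=N -> ctr[0]=2
Ev 8: PC=6 idx=0 pred=T actual=N -> ctr[0]=1
Ev 9: PC=6 idx=0 pred=N actual=N -> ctr[0]=0

Answer: 0 2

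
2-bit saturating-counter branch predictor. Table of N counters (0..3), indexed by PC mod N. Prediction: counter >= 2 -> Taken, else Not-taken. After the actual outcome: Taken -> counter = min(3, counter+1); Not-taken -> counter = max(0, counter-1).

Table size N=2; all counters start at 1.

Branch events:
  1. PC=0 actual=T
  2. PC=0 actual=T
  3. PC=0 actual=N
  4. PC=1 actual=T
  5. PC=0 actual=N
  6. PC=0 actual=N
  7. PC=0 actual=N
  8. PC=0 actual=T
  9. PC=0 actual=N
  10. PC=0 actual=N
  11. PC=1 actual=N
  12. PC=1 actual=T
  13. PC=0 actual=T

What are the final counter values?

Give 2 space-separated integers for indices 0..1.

Answer: 1 2

Derivation:
Ev 1: PC=0 idx=0 pred=N actual=T -> ctr[0]=2
Ev 2: PC=0 idx=0 pred=T actual=T -> ctr[0]=3
Ev 3: PC=0 idx=0 pred=T actual=N -> ctr[0]=2
Ev 4: PC=1 idx=1 pred=N actual=T -> ctr[1]=2
Ev 5: PC=0 idx=0 pred=T actual=N -> ctr[0]=1
Ev 6: PC=0 idx=0 pred=N actual=N -> ctr[0]=0
Ev 7: PC=0 idx=0 pred=N actual=N -> ctr[0]=0
Ev 8: PC=0 idx=0 pred=N actual=T -> ctr[0]=1
Ev 9: PC=0 idx=0 pred=N actual=N -> ctr[0]=0
Ev 10: PC=0 idx=0 pred=N actual=N -> ctr[0]=0
Ev 11: PC=1 idx=1 pred=T actual=N -> ctr[1]=1
Ev 12: PC=1 idx=1 pred=N actual=T -> ctr[1]=2
Ev 13: PC=0 idx=0 pred=N actual=T -> ctr[0]=1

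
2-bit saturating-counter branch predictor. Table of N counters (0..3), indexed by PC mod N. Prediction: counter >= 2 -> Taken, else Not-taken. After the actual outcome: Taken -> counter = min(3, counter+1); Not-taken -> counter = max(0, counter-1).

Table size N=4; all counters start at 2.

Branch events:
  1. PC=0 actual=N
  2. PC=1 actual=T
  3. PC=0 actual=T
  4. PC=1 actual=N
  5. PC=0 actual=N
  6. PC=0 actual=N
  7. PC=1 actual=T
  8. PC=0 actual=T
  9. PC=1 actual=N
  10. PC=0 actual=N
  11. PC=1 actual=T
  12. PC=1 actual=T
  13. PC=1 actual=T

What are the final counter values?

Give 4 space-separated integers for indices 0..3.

Answer: 0 3 2 2

Derivation:
Ev 1: PC=0 idx=0 pred=T actual=N -> ctr[0]=1
Ev 2: PC=1 idx=1 pred=T actual=T -> ctr[1]=3
Ev 3: PC=0 idx=0 pred=N actual=T -> ctr[0]=2
Ev 4: PC=1 idx=1 pred=T actual=N -> ctr[1]=2
Ev 5: PC=0 idx=0 pred=T actual=N -> ctr[0]=1
Ev 6: PC=0 idx=0 pred=N actual=N -> ctr[0]=0
Ev 7: PC=1 idx=1 pred=T actual=T -> ctr[1]=3
Ev 8: PC=0 idx=0 pred=N actual=T -> ctr[0]=1
Ev 9: PC=1 idx=1 pred=T actual=N -> ctr[1]=2
Ev 10: PC=0 idx=0 pred=N actual=N -> ctr[0]=0
Ev 11: PC=1 idx=1 pred=T actual=T -> ctr[1]=3
Ev 12: PC=1 idx=1 pred=T actual=T -> ctr[1]=3
Ev 13: PC=1 idx=1 pred=T actual=T -> ctr[1]=3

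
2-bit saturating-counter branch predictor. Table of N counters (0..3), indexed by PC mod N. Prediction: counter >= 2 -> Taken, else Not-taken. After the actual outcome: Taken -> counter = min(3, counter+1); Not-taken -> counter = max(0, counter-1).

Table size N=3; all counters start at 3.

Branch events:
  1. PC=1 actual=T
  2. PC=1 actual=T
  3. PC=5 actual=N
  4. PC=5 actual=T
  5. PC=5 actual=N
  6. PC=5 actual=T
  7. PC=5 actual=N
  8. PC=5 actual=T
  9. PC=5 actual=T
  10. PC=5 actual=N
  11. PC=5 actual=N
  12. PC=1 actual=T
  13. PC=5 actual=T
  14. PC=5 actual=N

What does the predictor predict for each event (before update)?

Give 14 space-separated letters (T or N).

Ev 1: PC=1 idx=1 pred=T actual=T -> ctr[1]=3
Ev 2: PC=1 idx=1 pred=T actual=T -> ctr[1]=3
Ev 3: PC=5 idx=2 pred=T actual=N -> ctr[2]=2
Ev 4: PC=5 idx=2 pred=T actual=T -> ctr[2]=3
Ev 5: PC=5 idx=2 pred=T actual=N -> ctr[2]=2
Ev 6: PC=5 idx=2 pred=T actual=T -> ctr[2]=3
Ev 7: PC=5 idx=2 pred=T actual=N -> ctr[2]=2
Ev 8: PC=5 idx=2 pred=T actual=T -> ctr[2]=3
Ev 9: PC=5 idx=2 pred=T actual=T -> ctr[2]=3
Ev 10: PC=5 idx=2 pred=T actual=N -> ctr[2]=2
Ev 11: PC=5 idx=2 pred=T actual=N -> ctr[2]=1
Ev 12: PC=1 idx=1 pred=T actual=T -> ctr[1]=3
Ev 13: PC=5 idx=2 pred=N actual=T -> ctr[2]=2
Ev 14: PC=5 idx=2 pred=T actual=N -> ctr[2]=1

Answer: T T T T T T T T T T T T N T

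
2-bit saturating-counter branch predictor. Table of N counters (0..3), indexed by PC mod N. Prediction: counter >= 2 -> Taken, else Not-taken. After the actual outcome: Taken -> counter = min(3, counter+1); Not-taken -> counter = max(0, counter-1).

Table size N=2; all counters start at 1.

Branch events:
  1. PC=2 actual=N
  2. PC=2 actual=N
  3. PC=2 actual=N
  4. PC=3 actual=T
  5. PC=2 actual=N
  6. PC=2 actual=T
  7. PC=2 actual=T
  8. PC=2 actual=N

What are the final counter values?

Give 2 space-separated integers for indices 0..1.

Answer: 1 2

Derivation:
Ev 1: PC=2 idx=0 pred=N actual=N -> ctr[0]=0
Ev 2: PC=2 idx=0 pred=N actual=N -> ctr[0]=0
Ev 3: PC=2 idx=0 pred=N actual=N -> ctr[0]=0
Ev 4: PC=3 idx=1 pred=N actual=T -> ctr[1]=2
Ev 5: PC=2 idx=0 pred=N actual=N -> ctr[0]=0
Ev 6: PC=2 idx=0 pred=N actual=T -> ctr[0]=1
Ev 7: PC=2 idx=0 pred=N actual=T -> ctr[0]=2
Ev 8: PC=2 idx=0 pred=T actual=N -> ctr[0]=1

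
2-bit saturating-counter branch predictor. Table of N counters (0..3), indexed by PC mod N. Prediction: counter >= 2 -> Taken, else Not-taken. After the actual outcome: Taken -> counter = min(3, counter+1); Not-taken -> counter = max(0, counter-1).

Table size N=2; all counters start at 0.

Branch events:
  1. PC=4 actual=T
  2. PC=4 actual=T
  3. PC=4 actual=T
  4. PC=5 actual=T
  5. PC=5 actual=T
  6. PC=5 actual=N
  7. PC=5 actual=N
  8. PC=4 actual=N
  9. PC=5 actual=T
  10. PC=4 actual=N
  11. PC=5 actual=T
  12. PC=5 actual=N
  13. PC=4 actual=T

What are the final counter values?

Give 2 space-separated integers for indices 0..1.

Answer: 2 1

Derivation:
Ev 1: PC=4 idx=0 pred=N actual=T -> ctr[0]=1
Ev 2: PC=4 idx=0 pred=N actual=T -> ctr[0]=2
Ev 3: PC=4 idx=0 pred=T actual=T -> ctr[0]=3
Ev 4: PC=5 idx=1 pred=N actual=T -> ctr[1]=1
Ev 5: PC=5 idx=1 pred=N actual=T -> ctr[1]=2
Ev 6: PC=5 idx=1 pred=T actual=N -> ctr[1]=1
Ev 7: PC=5 idx=1 pred=N actual=N -> ctr[1]=0
Ev 8: PC=4 idx=0 pred=T actual=N -> ctr[0]=2
Ev 9: PC=5 idx=1 pred=N actual=T -> ctr[1]=1
Ev 10: PC=4 idx=0 pred=T actual=N -> ctr[0]=1
Ev 11: PC=5 idx=1 pred=N actual=T -> ctr[1]=2
Ev 12: PC=5 idx=1 pred=T actual=N -> ctr[1]=1
Ev 13: PC=4 idx=0 pred=N actual=T -> ctr[0]=2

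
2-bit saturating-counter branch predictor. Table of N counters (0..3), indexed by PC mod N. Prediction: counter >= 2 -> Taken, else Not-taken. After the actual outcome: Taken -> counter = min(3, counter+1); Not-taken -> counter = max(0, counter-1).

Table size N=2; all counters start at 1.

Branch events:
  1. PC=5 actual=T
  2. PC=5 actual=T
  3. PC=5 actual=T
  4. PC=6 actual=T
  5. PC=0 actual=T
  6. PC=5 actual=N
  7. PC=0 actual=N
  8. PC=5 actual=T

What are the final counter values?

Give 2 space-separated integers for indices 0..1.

Ev 1: PC=5 idx=1 pred=N actual=T -> ctr[1]=2
Ev 2: PC=5 idx=1 pred=T actual=T -> ctr[1]=3
Ev 3: PC=5 idx=1 pred=T actual=T -> ctr[1]=3
Ev 4: PC=6 idx=0 pred=N actual=T -> ctr[0]=2
Ev 5: PC=0 idx=0 pred=T actual=T -> ctr[0]=3
Ev 6: PC=5 idx=1 pred=T actual=N -> ctr[1]=2
Ev 7: PC=0 idx=0 pred=T actual=N -> ctr[0]=2
Ev 8: PC=5 idx=1 pred=T actual=T -> ctr[1]=3

Answer: 2 3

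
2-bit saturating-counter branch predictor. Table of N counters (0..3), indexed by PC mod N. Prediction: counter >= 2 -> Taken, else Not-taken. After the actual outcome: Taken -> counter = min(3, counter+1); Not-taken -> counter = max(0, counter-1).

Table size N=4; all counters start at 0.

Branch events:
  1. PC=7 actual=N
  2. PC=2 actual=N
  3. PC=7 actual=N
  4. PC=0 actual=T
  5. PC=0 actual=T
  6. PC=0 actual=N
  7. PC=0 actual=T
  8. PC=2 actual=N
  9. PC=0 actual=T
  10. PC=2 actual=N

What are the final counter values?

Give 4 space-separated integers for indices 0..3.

Answer: 3 0 0 0

Derivation:
Ev 1: PC=7 idx=3 pred=N actual=N -> ctr[3]=0
Ev 2: PC=2 idx=2 pred=N actual=N -> ctr[2]=0
Ev 3: PC=7 idx=3 pred=N actual=N -> ctr[3]=0
Ev 4: PC=0 idx=0 pred=N actual=T -> ctr[0]=1
Ev 5: PC=0 idx=0 pred=N actual=T -> ctr[0]=2
Ev 6: PC=0 idx=0 pred=T actual=N -> ctr[0]=1
Ev 7: PC=0 idx=0 pred=N actual=T -> ctr[0]=2
Ev 8: PC=2 idx=2 pred=N actual=N -> ctr[2]=0
Ev 9: PC=0 idx=0 pred=T actual=T -> ctr[0]=3
Ev 10: PC=2 idx=2 pred=N actual=N -> ctr[2]=0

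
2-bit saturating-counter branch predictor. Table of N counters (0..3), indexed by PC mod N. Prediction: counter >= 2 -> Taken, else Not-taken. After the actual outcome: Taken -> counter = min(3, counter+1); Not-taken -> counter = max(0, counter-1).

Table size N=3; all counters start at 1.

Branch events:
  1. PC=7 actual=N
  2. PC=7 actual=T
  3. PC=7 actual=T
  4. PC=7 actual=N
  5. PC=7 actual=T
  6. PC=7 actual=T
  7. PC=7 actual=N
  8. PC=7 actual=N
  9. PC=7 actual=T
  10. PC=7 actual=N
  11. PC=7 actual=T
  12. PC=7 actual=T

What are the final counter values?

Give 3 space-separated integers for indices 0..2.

Ev 1: PC=7 idx=1 pred=N actual=N -> ctr[1]=0
Ev 2: PC=7 idx=1 pred=N actual=T -> ctr[1]=1
Ev 3: PC=7 idx=1 pred=N actual=T -> ctr[1]=2
Ev 4: PC=7 idx=1 pred=T actual=N -> ctr[1]=1
Ev 5: PC=7 idx=1 pred=N actual=T -> ctr[1]=2
Ev 6: PC=7 idx=1 pred=T actual=T -> ctr[1]=3
Ev 7: PC=7 idx=1 pred=T actual=N -> ctr[1]=2
Ev 8: PC=7 idx=1 pred=T actual=N -> ctr[1]=1
Ev 9: PC=7 idx=1 pred=N actual=T -> ctr[1]=2
Ev 10: PC=7 idx=1 pred=T actual=N -> ctr[1]=1
Ev 11: PC=7 idx=1 pred=N actual=T -> ctr[1]=2
Ev 12: PC=7 idx=1 pred=T actual=T -> ctr[1]=3

Answer: 1 3 1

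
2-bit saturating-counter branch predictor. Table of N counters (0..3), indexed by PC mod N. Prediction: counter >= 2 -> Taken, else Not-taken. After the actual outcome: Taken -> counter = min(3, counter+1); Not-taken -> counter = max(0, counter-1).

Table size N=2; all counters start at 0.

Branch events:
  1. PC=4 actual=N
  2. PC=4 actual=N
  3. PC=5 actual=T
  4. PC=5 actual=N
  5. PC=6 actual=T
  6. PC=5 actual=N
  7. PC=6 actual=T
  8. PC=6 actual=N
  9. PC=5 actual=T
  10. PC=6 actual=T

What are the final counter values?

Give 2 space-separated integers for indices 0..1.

Answer: 2 1

Derivation:
Ev 1: PC=4 idx=0 pred=N actual=N -> ctr[0]=0
Ev 2: PC=4 idx=0 pred=N actual=N -> ctr[0]=0
Ev 3: PC=5 idx=1 pred=N actual=T -> ctr[1]=1
Ev 4: PC=5 idx=1 pred=N actual=N -> ctr[1]=0
Ev 5: PC=6 idx=0 pred=N actual=T -> ctr[0]=1
Ev 6: PC=5 idx=1 pred=N actual=N -> ctr[1]=0
Ev 7: PC=6 idx=0 pred=N actual=T -> ctr[0]=2
Ev 8: PC=6 idx=0 pred=T actual=N -> ctr[0]=1
Ev 9: PC=5 idx=1 pred=N actual=T -> ctr[1]=1
Ev 10: PC=6 idx=0 pred=N actual=T -> ctr[0]=2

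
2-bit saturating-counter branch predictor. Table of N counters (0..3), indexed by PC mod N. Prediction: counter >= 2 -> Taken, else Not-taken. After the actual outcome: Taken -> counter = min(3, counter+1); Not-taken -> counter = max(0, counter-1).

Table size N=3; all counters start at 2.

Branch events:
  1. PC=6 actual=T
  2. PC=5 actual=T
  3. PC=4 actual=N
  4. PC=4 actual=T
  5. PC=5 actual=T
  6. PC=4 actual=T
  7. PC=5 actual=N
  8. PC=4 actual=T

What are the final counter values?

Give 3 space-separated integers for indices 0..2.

Ev 1: PC=6 idx=0 pred=T actual=T -> ctr[0]=3
Ev 2: PC=5 idx=2 pred=T actual=T -> ctr[2]=3
Ev 3: PC=4 idx=1 pred=T actual=N -> ctr[1]=1
Ev 4: PC=4 idx=1 pred=N actual=T -> ctr[1]=2
Ev 5: PC=5 idx=2 pred=T actual=T -> ctr[2]=3
Ev 6: PC=4 idx=1 pred=T actual=T -> ctr[1]=3
Ev 7: PC=5 idx=2 pred=T actual=N -> ctr[2]=2
Ev 8: PC=4 idx=1 pred=T actual=T -> ctr[1]=3

Answer: 3 3 2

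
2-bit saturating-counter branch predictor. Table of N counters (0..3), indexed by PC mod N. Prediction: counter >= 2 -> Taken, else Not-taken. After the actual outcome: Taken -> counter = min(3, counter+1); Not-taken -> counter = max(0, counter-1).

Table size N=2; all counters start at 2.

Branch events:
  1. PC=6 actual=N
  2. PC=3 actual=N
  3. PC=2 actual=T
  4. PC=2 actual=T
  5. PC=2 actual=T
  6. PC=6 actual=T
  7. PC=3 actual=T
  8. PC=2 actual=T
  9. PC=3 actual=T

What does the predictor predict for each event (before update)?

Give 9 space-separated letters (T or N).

Answer: T T N T T T N T T

Derivation:
Ev 1: PC=6 idx=0 pred=T actual=N -> ctr[0]=1
Ev 2: PC=3 idx=1 pred=T actual=N -> ctr[1]=1
Ev 3: PC=2 idx=0 pred=N actual=T -> ctr[0]=2
Ev 4: PC=2 idx=0 pred=T actual=T -> ctr[0]=3
Ev 5: PC=2 idx=0 pred=T actual=T -> ctr[0]=3
Ev 6: PC=6 idx=0 pred=T actual=T -> ctr[0]=3
Ev 7: PC=3 idx=1 pred=N actual=T -> ctr[1]=2
Ev 8: PC=2 idx=0 pred=T actual=T -> ctr[0]=3
Ev 9: PC=3 idx=1 pred=T actual=T -> ctr[1]=3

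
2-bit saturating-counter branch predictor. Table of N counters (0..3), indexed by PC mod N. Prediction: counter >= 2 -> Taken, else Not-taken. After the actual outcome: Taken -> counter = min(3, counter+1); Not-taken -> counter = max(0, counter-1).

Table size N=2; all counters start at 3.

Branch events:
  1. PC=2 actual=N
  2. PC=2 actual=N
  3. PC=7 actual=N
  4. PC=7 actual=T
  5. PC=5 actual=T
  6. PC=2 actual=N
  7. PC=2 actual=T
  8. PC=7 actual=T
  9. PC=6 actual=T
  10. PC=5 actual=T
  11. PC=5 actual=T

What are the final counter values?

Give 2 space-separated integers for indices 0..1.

Answer: 2 3

Derivation:
Ev 1: PC=2 idx=0 pred=T actual=N -> ctr[0]=2
Ev 2: PC=2 idx=0 pred=T actual=N -> ctr[0]=1
Ev 3: PC=7 idx=1 pred=T actual=N -> ctr[1]=2
Ev 4: PC=7 idx=1 pred=T actual=T -> ctr[1]=3
Ev 5: PC=5 idx=1 pred=T actual=T -> ctr[1]=3
Ev 6: PC=2 idx=0 pred=N actual=N -> ctr[0]=0
Ev 7: PC=2 idx=0 pred=N actual=T -> ctr[0]=1
Ev 8: PC=7 idx=1 pred=T actual=T -> ctr[1]=3
Ev 9: PC=6 idx=0 pred=N actual=T -> ctr[0]=2
Ev 10: PC=5 idx=1 pred=T actual=T -> ctr[1]=3
Ev 11: PC=5 idx=1 pred=T actual=T -> ctr[1]=3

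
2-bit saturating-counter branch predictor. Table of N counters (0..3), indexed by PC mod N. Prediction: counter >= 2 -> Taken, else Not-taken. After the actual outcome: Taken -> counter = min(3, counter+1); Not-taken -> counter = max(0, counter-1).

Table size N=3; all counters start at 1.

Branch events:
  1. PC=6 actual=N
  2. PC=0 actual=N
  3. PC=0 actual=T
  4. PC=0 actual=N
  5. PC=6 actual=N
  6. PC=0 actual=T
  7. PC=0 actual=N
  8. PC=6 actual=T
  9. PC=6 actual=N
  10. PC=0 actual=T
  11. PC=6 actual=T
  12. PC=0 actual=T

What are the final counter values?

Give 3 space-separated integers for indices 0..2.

Ev 1: PC=6 idx=0 pred=N actual=N -> ctr[0]=0
Ev 2: PC=0 idx=0 pred=N actual=N -> ctr[0]=0
Ev 3: PC=0 idx=0 pred=N actual=T -> ctr[0]=1
Ev 4: PC=0 idx=0 pred=N actual=N -> ctr[0]=0
Ev 5: PC=6 idx=0 pred=N actual=N -> ctr[0]=0
Ev 6: PC=0 idx=0 pred=N actual=T -> ctr[0]=1
Ev 7: PC=0 idx=0 pred=N actual=N -> ctr[0]=0
Ev 8: PC=6 idx=0 pred=N actual=T -> ctr[0]=1
Ev 9: PC=6 idx=0 pred=N actual=N -> ctr[0]=0
Ev 10: PC=0 idx=0 pred=N actual=T -> ctr[0]=1
Ev 11: PC=6 idx=0 pred=N actual=T -> ctr[0]=2
Ev 12: PC=0 idx=0 pred=T actual=T -> ctr[0]=3

Answer: 3 1 1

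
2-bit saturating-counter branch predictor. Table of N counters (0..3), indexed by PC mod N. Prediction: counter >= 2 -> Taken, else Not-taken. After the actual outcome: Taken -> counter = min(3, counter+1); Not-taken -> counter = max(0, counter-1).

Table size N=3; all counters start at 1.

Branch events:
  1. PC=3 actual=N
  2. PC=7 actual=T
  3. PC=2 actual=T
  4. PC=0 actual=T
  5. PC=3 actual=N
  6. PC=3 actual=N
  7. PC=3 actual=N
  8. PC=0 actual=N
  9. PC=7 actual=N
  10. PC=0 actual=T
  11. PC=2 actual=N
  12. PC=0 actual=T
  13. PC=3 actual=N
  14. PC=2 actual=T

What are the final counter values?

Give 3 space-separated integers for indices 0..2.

Ev 1: PC=3 idx=0 pred=N actual=N -> ctr[0]=0
Ev 2: PC=7 idx=1 pred=N actual=T -> ctr[1]=2
Ev 3: PC=2 idx=2 pred=N actual=T -> ctr[2]=2
Ev 4: PC=0 idx=0 pred=N actual=T -> ctr[0]=1
Ev 5: PC=3 idx=0 pred=N actual=N -> ctr[0]=0
Ev 6: PC=3 idx=0 pred=N actual=N -> ctr[0]=0
Ev 7: PC=3 idx=0 pred=N actual=N -> ctr[0]=0
Ev 8: PC=0 idx=0 pred=N actual=N -> ctr[0]=0
Ev 9: PC=7 idx=1 pred=T actual=N -> ctr[1]=1
Ev 10: PC=0 idx=0 pred=N actual=T -> ctr[0]=1
Ev 11: PC=2 idx=2 pred=T actual=N -> ctr[2]=1
Ev 12: PC=0 idx=0 pred=N actual=T -> ctr[0]=2
Ev 13: PC=3 idx=0 pred=T actual=N -> ctr[0]=1
Ev 14: PC=2 idx=2 pred=N actual=T -> ctr[2]=2

Answer: 1 1 2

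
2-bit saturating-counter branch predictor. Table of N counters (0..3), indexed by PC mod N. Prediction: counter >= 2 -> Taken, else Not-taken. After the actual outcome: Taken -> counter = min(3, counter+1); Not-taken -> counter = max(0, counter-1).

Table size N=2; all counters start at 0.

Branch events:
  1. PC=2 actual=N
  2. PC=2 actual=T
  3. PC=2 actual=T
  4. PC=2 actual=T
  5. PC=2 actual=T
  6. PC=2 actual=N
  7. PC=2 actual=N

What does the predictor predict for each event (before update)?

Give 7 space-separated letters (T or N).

Answer: N N N T T T T

Derivation:
Ev 1: PC=2 idx=0 pred=N actual=N -> ctr[0]=0
Ev 2: PC=2 idx=0 pred=N actual=T -> ctr[0]=1
Ev 3: PC=2 idx=0 pred=N actual=T -> ctr[0]=2
Ev 4: PC=2 idx=0 pred=T actual=T -> ctr[0]=3
Ev 5: PC=2 idx=0 pred=T actual=T -> ctr[0]=3
Ev 6: PC=2 idx=0 pred=T actual=N -> ctr[0]=2
Ev 7: PC=2 idx=0 pred=T actual=N -> ctr[0]=1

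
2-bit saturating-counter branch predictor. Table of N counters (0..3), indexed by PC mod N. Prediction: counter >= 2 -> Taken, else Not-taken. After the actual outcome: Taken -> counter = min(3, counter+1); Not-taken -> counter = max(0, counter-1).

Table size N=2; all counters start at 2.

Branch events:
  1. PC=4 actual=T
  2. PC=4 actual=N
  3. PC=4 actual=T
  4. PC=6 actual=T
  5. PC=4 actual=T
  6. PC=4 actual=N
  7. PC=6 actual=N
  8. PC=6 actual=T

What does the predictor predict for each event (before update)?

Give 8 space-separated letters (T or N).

Answer: T T T T T T T N

Derivation:
Ev 1: PC=4 idx=0 pred=T actual=T -> ctr[0]=3
Ev 2: PC=4 idx=0 pred=T actual=N -> ctr[0]=2
Ev 3: PC=4 idx=0 pred=T actual=T -> ctr[0]=3
Ev 4: PC=6 idx=0 pred=T actual=T -> ctr[0]=3
Ev 5: PC=4 idx=0 pred=T actual=T -> ctr[0]=3
Ev 6: PC=4 idx=0 pred=T actual=N -> ctr[0]=2
Ev 7: PC=6 idx=0 pred=T actual=N -> ctr[0]=1
Ev 8: PC=6 idx=0 pred=N actual=T -> ctr[0]=2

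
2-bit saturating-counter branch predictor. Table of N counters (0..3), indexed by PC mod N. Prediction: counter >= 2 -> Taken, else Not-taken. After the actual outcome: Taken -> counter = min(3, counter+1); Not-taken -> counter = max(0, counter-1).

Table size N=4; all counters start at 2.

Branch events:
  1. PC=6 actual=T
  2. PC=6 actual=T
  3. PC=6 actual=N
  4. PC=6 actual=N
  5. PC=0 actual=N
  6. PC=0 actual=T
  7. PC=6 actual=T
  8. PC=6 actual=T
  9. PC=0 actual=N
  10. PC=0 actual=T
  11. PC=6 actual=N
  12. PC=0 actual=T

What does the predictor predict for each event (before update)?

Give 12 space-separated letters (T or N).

Ev 1: PC=6 idx=2 pred=T actual=T -> ctr[2]=3
Ev 2: PC=6 idx=2 pred=T actual=T -> ctr[2]=3
Ev 3: PC=6 idx=2 pred=T actual=N -> ctr[2]=2
Ev 4: PC=6 idx=2 pred=T actual=N -> ctr[2]=1
Ev 5: PC=0 idx=0 pred=T actual=N -> ctr[0]=1
Ev 6: PC=0 idx=0 pred=N actual=T -> ctr[0]=2
Ev 7: PC=6 idx=2 pred=N actual=T -> ctr[2]=2
Ev 8: PC=6 idx=2 pred=T actual=T -> ctr[2]=3
Ev 9: PC=0 idx=0 pred=T actual=N -> ctr[0]=1
Ev 10: PC=0 idx=0 pred=N actual=T -> ctr[0]=2
Ev 11: PC=6 idx=2 pred=T actual=N -> ctr[2]=2
Ev 12: PC=0 idx=0 pred=T actual=T -> ctr[0]=3

Answer: T T T T T N N T T N T T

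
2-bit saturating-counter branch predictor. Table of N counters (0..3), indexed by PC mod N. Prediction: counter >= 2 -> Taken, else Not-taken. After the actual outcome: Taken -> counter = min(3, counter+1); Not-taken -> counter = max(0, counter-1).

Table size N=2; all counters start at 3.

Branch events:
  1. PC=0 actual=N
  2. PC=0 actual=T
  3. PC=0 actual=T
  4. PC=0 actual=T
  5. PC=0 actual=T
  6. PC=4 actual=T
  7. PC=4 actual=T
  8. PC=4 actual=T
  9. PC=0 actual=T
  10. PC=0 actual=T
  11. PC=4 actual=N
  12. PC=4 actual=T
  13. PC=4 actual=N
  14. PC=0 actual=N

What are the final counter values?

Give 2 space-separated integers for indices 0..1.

Answer: 1 3

Derivation:
Ev 1: PC=0 idx=0 pred=T actual=N -> ctr[0]=2
Ev 2: PC=0 idx=0 pred=T actual=T -> ctr[0]=3
Ev 3: PC=0 idx=0 pred=T actual=T -> ctr[0]=3
Ev 4: PC=0 idx=0 pred=T actual=T -> ctr[0]=3
Ev 5: PC=0 idx=0 pred=T actual=T -> ctr[0]=3
Ev 6: PC=4 idx=0 pred=T actual=T -> ctr[0]=3
Ev 7: PC=4 idx=0 pred=T actual=T -> ctr[0]=3
Ev 8: PC=4 idx=0 pred=T actual=T -> ctr[0]=3
Ev 9: PC=0 idx=0 pred=T actual=T -> ctr[0]=3
Ev 10: PC=0 idx=0 pred=T actual=T -> ctr[0]=3
Ev 11: PC=4 idx=0 pred=T actual=N -> ctr[0]=2
Ev 12: PC=4 idx=0 pred=T actual=T -> ctr[0]=3
Ev 13: PC=4 idx=0 pred=T actual=N -> ctr[0]=2
Ev 14: PC=0 idx=0 pred=T actual=N -> ctr[0]=1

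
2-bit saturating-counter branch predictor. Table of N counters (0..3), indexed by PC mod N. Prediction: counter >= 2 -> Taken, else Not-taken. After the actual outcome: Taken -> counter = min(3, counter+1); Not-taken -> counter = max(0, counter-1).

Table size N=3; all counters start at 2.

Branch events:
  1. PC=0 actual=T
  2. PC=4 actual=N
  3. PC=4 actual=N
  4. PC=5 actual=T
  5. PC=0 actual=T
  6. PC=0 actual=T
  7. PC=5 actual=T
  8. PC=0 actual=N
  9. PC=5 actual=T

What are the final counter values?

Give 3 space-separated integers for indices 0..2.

Answer: 2 0 3

Derivation:
Ev 1: PC=0 idx=0 pred=T actual=T -> ctr[0]=3
Ev 2: PC=4 idx=1 pred=T actual=N -> ctr[1]=1
Ev 3: PC=4 idx=1 pred=N actual=N -> ctr[1]=0
Ev 4: PC=5 idx=2 pred=T actual=T -> ctr[2]=3
Ev 5: PC=0 idx=0 pred=T actual=T -> ctr[0]=3
Ev 6: PC=0 idx=0 pred=T actual=T -> ctr[0]=3
Ev 7: PC=5 idx=2 pred=T actual=T -> ctr[2]=3
Ev 8: PC=0 idx=0 pred=T actual=N -> ctr[0]=2
Ev 9: PC=5 idx=2 pred=T actual=T -> ctr[2]=3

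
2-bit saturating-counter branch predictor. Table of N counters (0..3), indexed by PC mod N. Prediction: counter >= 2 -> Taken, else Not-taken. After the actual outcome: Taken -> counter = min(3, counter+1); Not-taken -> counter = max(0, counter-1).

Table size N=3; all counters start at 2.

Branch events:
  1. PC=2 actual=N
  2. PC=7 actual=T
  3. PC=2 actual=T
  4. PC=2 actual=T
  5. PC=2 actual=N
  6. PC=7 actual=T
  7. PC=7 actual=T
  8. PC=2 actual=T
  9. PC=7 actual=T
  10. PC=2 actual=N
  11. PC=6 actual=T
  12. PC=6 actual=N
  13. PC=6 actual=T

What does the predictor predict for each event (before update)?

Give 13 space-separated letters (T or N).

Answer: T T N T T T T T T T T T T

Derivation:
Ev 1: PC=2 idx=2 pred=T actual=N -> ctr[2]=1
Ev 2: PC=7 idx=1 pred=T actual=T -> ctr[1]=3
Ev 3: PC=2 idx=2 pred=N actual=T -> ctr[2]=2
Ev 4: PC=2 idx=2 pred=T actual=T -> ctr[2]=3
Ev 5: PC=2 idx=2 pred=T actual=N -> ctr[2]=2
Ev 6: PC=7 idx=1 pred=T actual=T -> ctr[1]=3
Ev 7: PC=7 idx=1 pred=T actual=T -> ctr[1]=3
Ev 8: PC=2 idx=2 pred=T actual=T -> ctr[2]=3
Ev 9: PC=7 idx=1 pred=T actual=T -> ctr[1]=3
Ev 10: PC=2 idx=2 pred=T actual=N -> ctr[2]=2
Ev 11: PC=6 idx=0 pred=T actual=T -> ctr[0]=3
Ev 12: PC=6 idx=0 pred=T actual=N -> ctr[0]=2
Ev 13: PC=6 idx=0 pred=T actual=T -> ctr[0]=3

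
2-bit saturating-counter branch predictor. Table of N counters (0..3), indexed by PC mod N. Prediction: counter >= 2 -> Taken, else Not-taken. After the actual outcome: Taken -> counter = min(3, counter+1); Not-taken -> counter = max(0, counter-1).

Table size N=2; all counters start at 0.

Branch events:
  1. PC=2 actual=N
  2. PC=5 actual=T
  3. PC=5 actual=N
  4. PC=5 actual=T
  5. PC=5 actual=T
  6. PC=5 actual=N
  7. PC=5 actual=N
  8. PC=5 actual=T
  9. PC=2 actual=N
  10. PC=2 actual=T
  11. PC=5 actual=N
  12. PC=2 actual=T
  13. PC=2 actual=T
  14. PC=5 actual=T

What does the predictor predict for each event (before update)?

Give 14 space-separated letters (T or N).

Answer: N N N N N T N N N N N N T N

Derivation:
Ev 1: PC=2 idx=0 pred=N actual=N -> ctr[0]=0
Ev 2: PC=5 idx=1 pred=N actual=T -> ctr[1]=1
Ev 3: PC=5 idx=1 pred=N actual=N -> ctr[1]=0
Ev 4: PC=5 idx=1 pred=N actual=T -> ctr[1]=1
Ev 5: PC=5 idx=1 pred=N actual=T -> ctr[1]=2
Ev 6: PC=5 idx=1 pred=T actual=N -> ctr[1]=1
Ev 7: PC=5 idx=1 pred=N actual=N -> ctr[1]=0
Ev 8: PC=5 idx=1 pred=N actual=T -> ctr[1]=1
Ev 9: PC=2 idx=0 pred=N actual=N -> ctr[0]=0
Ev 10: PC=2 idx=0 pred=N actual=T -> ctr[0]=1
Ev 11: PC=5 idx=1 pred=N actual=N -> ctr[1]=0
Ev 12: PC=2 idx=0 pred=N actual=T -> ctr[0]=2
Ev 13: PC=2 idx=0 pred=T actual=T -> ctr[0]=3
Ev 14: PC=5 idx=1 pred=N actual=T -> ctr[1]=1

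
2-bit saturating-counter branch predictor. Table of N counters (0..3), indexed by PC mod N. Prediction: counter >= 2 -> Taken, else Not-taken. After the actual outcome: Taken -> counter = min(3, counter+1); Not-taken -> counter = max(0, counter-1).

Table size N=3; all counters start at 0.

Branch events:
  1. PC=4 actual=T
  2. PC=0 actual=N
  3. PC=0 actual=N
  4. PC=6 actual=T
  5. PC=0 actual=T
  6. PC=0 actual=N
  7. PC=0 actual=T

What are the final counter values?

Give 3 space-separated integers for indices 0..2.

Ev 1: PC=4 idx=1 pred=N actual=T -> ctr[1]=1
Ev 2: PC=0 idx=0 pred=N actual=N -> ctr[0]=0
Ev 3: PC=0 idx=0 pred=N actual=N -> ctr[0]=0
Ev 4: PC=6 idx=0 pred=N actual=T -> ctr[0]=1
Ev 5: PC=0 idx=0 pred=N actual=T -> ctr[0]=2
Ev 6: PC=0 idx=0 pred=T actual=N -> ctr[0]=1
Ev 7: PC=0 idx=0 pred=N actual=T -> ctr[0]=2

Answer: 2 1 0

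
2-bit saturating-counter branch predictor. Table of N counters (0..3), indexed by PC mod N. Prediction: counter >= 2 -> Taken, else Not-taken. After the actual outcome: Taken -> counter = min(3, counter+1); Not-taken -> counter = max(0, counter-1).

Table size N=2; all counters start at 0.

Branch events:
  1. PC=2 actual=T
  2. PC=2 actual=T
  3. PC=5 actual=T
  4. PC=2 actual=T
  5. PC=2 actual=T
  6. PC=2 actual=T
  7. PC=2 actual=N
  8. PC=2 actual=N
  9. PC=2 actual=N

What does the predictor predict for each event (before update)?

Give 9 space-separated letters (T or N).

Answer: N N N T T T T T N

Derivation:
Ev 1: PC=2 idx=0 pred=N actual=T -> ctr[0]=1
Ev 2: PC=2 idx=0 pred=N actual=T -> ctr[0]=2
Ev 3: PC=5 idx=1 pred=N actual=T -> ctr[1]=1
Ev 4: PC=2 idx=0 pred=T actual=T -> ctr[0]=3
Ev 5: PC=2 idx=0 pred=T actual=T -> ctr[0]=3
Ev 6: PC=2 idx=0 pred=T actual=T -> ctr[0]=3
Ev 7: PC=2 idx=0 pred=T actual=N -> ctr[0]=2
Ev 8: PC=2 idx=0 pred=T actual=N -> ctr[0]=1
Ev 9: PC=2 idx=0 pred=N actual=N -> ctr[0]=0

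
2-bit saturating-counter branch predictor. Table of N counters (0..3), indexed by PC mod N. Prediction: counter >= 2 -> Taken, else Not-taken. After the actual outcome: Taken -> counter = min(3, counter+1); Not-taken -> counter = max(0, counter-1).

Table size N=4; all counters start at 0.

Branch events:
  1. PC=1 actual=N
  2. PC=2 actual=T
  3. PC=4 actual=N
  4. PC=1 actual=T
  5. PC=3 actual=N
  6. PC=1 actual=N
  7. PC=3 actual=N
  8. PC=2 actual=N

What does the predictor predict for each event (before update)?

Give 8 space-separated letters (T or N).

Ev 1: PC=1 idx=1 pred=N actual=N -> ctr[1]=0
Ev 2: PC=2 idx=2 pred=N actual=T -> ctr[2]=1
Ev 3: PC=4 idx=0 pred=N actual=N -> ctr[0]=0
Ev 4: PC=1 idx=1 pred=N actual=T -> ctr[1]=1
Ev 5: PC=3 idx=3 pred=N actual=N -> ctr[3]=0
Ev 6: PC=1 idx=1 pred=N actual=N -> ctr[1]=0
Ev 7: PC=3 idx=3 pred=N actual=N -> ctr[3]=0
Ev 8: PC=2 idx=2 pred=N actual=N -> ctr[2]=0

Answer: N N N N N N N N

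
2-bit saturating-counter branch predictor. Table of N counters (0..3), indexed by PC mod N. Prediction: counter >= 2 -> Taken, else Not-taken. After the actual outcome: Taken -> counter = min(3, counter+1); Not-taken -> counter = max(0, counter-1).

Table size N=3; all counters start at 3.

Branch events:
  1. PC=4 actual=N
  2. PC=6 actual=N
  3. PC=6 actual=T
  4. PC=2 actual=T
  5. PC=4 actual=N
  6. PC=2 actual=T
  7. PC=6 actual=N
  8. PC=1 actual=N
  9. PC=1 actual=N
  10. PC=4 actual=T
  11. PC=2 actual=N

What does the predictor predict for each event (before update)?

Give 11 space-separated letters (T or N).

Ev 1: PC=4 idx=1 pred=T actual=N -> ctr[1]=2
Ev 2: PC=6 idx=0 pred=T actual=N -> ctr[0]=2
Ev 3: PC=6 idx=0 pred=T actual=T -> ctr[0]=3
Ev 4: PC=2 idx=2 pred=T actual=T -> ctr[2]=3
Ev 5: PC=4 idx=1 pred=T actual=N -> ctr[1]=1
Ev 6: PC=2 idx=2 pred=T actual=T -> ctr[2]=3
Ev 7: PC=6 idx=0 pred=T actual=N -> ctr[0]=2
Ev 8: PC=1 idx=1 pred=N actual=N -> ctr[1]=0
Ev 9: PC=1 idx=1 pred=N actual=N -> ctr[1]=0
Ev 10: PC=4 idx=1 pred=N actual=T -> ctr[1]=1
Ev 11: PC=2 idx=2 pred=T actual=N -> ctr[2]=2

Answer: T T T T T T T N N N T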